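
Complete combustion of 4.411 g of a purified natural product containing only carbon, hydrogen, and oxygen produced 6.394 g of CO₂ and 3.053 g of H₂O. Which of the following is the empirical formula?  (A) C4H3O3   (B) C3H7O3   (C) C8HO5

(B) C3H7O3

mol C = 6.394 g CO₂ ÷ 44.009 g/mol = 0.14529 mol
mol H = 2 × 3.053 g H₂O ÷ 18.015 g/mol = 0.33894 mol
mass O = 4.411 − (1.7451 + 0.34165) = 2.3243 g → mol O = 2.3243 ÷ 15.999 = 0.14528 mol
Divide by the smallest (0.14528 mol): C 1.000, H 2.333, O 1.000
Multiplying each by 3 gives whole numbers: C 3.00, H 7.00, O 3.00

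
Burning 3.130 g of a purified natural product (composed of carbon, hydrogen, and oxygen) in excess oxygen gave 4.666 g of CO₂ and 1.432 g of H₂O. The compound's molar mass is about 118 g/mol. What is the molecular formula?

C4H6O4

mol C = 4.666 g CO₂ ÷ 44.009 g/mol = 0.10602 mol
mol H = 2 × 1.432 g H₂O ÷ 18.015 g/mol = 0.15898 mol
mass O = 3.130 − (1.2735 + 0.16025) = 1.6963 g → mol O = 1.6963 ÷ 15.999 = 0.10603 mol
Divide by the smallest (0.10602 mol): C 1.000, H 1.499, O 1.000
Multiplying each by 2 gives whole numbers: C 2.00, H 3.00, O 2.00
Empirical formula: C2H3O2
Empirical-formula mass = 59.04 g/mol; 118 ÷ 59.04 ≈ 2, so the molecular formula is C4H6O4.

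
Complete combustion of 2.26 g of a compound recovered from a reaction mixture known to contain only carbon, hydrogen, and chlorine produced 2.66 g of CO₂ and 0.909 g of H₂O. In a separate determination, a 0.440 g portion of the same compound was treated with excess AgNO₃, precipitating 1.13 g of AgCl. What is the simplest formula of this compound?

C3H5Cl2

mol C = 2.66 g CO₂ ÷ 44.009 g/mol = 0.06044 mol
mol H = 2 × 0.909 g H₂O ÷ 18.015 g/mol = 0.1009 mol
From the AgCl data: mol Cl per gram of compound = (1.13 ÷ 143.318) ÷ 0.440 = 0.01792 mol/g, so in the 2.26 g combustion sample mol Cl = 0.04050 mol
Divide by the smallest (0.04050 mol): C 1.492, H 2.492, Cl 1.000
Multiplying each by 2 gives whole numbers: C 2.98, H 4.98, Cl 2.00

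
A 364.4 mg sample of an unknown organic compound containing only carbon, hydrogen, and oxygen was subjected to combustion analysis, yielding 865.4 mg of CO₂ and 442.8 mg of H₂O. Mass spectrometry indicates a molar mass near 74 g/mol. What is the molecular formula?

C4H10O

mol C = 0.8654 g CO₂ ÷ 44.009 g/mol = 0.019664 mol
mol H = 2 × 0.4428 g H₂O ÷ 18.015 g/mol = 0.049159 mol
mass O = 0.3644 − (0.23619 + 0.049552) = 0.078661 g → mol O = 0.078661 ÷ 15.999 = 0.0049166 mol
Divide by the smallest (0.0049166 mol): C 4.000, H 9.998, O 1.000
Empirical formula: C4H10O
Empirical-formula mass = 74.12 g/mol; 74 ÷ 74.12 ≈ 1, so the molecular formula is C4H10O.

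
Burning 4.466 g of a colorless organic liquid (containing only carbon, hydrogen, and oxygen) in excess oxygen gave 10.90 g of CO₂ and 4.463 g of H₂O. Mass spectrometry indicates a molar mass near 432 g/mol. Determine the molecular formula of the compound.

mol C = 10.90 g CO₂ ÷ 44.009 g/mol = 0.24768 mol
mol H = 2 × 4.463 g H₂O ÷ 18.015 g/mol = 0.49548 mol
mass O = 4.466 − (2.9748 + 0.49944) = 0.99172 g → mol O = 0.99172 ÷ 15.999 = 0.061986 mol
Divide by the smallest (0.061986 mol): C 3.996, H 7.993, O 1.000
Empirical formula: C4H8O
Empirical-formula mass = 72.11 g/mol; 432 ÷ 72.11 ≈ 6, so the molecular formula is C24H48O6.

C24H48O6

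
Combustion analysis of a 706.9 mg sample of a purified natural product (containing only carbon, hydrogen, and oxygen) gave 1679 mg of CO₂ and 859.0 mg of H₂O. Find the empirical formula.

mol C = 1.679 g CO₂ ÷ 44.009 g/mol = 0.038151 mol
mol H = 2 × 0.8590 g H₂O ÷ 18.015 g/mol = 0.095365 mol
mass O = 0.7069 − (0.45824 + 0.096128) = 0.15254 g → mol O = 0.15254 ÷ 15.999 = 0.0095342 mol
Divide by the smallest (0.0095342 mol): C 4.002, H 10.002, O 1.000

C4H10O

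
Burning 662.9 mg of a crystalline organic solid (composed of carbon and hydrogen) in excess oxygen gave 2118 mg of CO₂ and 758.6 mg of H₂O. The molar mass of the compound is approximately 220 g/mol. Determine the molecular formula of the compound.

C16H28

mol C = 2.118 g CO₂ ÷ 44.009 g/mol = 0.048127 mol
mol H = 2 × 0.7586 g H₂O ÷ 18.015 g/mol = 0.084219 mol
Divide by the smallest (0.048127 mol): C 1.000, H 1.750
Multiplying each by 4 gives whole numbers: C 4.00, H 7.00
Empirical formula: C4H7
Empirical-formula mass = 55.10 g/mol; 220 ÷ 55.10 ≈ 4, so the molecular formula is C16H28.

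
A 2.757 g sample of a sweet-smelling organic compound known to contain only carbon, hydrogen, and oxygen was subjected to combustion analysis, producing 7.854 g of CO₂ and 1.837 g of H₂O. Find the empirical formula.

mol C = 7.854 g CO₂ ÷ 44.009 g/mol = 0.17846 mol
mol H = 2 × 1.837 g H₂O ÷ 18.015 g/mol = 0.20394 mol
mass O = 2.757 − (2.1435 + 0.20557) = 0.40790 g → mol O = 0.40790 ÷ 15.999 = 0.025495 mol
Divide by the smallest (0.025495 mol): C 7.000, H 7.999, O 1.000

C7H8O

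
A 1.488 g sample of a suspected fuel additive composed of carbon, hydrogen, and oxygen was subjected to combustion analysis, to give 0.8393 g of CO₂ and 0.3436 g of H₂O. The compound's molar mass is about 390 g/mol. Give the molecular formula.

mol C = 0.8393 g CO₂ ÷ 44.009 g/mol = 0.019071 mol
mol H = 2 × 0.3436 g H₂O ÷ 18.015 g/mol = 0.038146 mol
mass O = 1.488 − (0.22906 + 0.038451) = 1.2205 g → mol O = 1.2205 ÷ 15.999 = 0.076285 mol
Divide by the smallest (0.019071 mol): C 1.000, H 2.000, O 4.000
Empirical formula: CH2O4
Empirical-formula mass = 78.02 g/mol; 390 ÷ 78.02 ≈ 5, so the molecular formula is C5H10O20.

C5H10O20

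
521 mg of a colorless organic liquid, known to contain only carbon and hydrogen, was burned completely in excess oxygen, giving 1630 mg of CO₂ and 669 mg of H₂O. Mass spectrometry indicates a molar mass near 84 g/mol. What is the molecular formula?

mol C = 1.63 g CO₂ ÷ 44.009 g/mol = 0.03704 mol
mol H = 2 × 0.669 g H₂O ÷ 18.015 g/mol = 0.07427 mol
Divide by the smallest (0.03704 mol): C 1.000, H 2.005
Empirical formula: CH2
Empirical-formula mass = 14.03 g/mol; 84 ÷ 14.03 ≈ 6, so the molecular formula is C6H12.

C6H12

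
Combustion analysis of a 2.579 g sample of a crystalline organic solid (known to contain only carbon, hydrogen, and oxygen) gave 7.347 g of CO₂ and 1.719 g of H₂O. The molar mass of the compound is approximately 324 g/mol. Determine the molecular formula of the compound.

C21H24O3

mol C = 7.347 g CO₂ ÷ 44.009 g/mol = 0.16694 mol
mol H = 2 × 1.719 g H₂O ÷ 18.015 g/mol = 0.19084 mol
mass O = 2.579 − (2.0052 + 0.19237) = 0.38148 g → mol O = 0.38148 ÷ 15.999 = 0.023844 mol
Divide by the smallest (0.023844 mol): C 7.002, H 8.004, O 1.000
Empirical formula: C7H8O
Empirical-formula mass = 108.14 g/mol; 324 ÷ 108.14 ≈ 3, so the molecular formula is C21H24O3.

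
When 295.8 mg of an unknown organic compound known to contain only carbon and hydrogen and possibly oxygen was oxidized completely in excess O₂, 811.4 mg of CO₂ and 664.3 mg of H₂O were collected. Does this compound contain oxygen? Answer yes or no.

mol C = 0.8114 g CO₂ ÷ 44.009 g/mol = 0.018437 mol
mol H = 2 × 0.6643 g H₂O ÷ 18.015 g/mol = 0.073750 mol
C and H together account for 0.29579 g — essentially the entire 0.2958 g sample — so the compound contains no oxygen.

no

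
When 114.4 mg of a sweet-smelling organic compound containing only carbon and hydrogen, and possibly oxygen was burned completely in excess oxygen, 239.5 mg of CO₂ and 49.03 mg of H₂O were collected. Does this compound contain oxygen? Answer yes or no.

yes

mol C = 0.2395 g CO₂ ÷ 44.009 g/mol = 0.0054421 mol
mol H = 2 × 0.04903 g H₂O ÷ 18.015 g/mol = 0.0054432 mol
C and H account for only 0.070851 g of the 0.1144 g sample; the remaining 0.043549 g must be oxygen.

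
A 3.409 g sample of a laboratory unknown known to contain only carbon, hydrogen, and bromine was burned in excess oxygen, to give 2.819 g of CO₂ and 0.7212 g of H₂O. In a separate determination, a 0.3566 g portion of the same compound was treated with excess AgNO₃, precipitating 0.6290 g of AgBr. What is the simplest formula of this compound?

C4H5Br2

mol C = 2.819 g CO₂ ÷ 44.009 g/mol = 0.064055 mol
mol H = 2 × 0.7212 g H₂O ÷ 18.015 g/mol = 0.080067 mol
From the AgBr data: mol Br per gram of compound = (0.6290 ÷ 187.772) ÷ 0.3566 = 0.0093937 mol/g, so in the 3.409 g combustion sample mol Br = 0.032023 mol
Divide by the smallest (0.032023 mol): C 2.000, H 2.500, Br 1.000
Multiplying each by 2 gives whole numbers: C 4.00, H 5.00, Br 2.00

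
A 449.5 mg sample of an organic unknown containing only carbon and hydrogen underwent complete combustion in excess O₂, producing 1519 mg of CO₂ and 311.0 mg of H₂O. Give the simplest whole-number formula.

CH

mol C = 1.519 g CO₂ ÷ 44.009 g/mol = 0.034516 mol
mol H = 2 × 0.3110 g H₂O ÷ 18.015 g/mol = 0.034527 mol
Divide by the smallest (0.034516 mol): C 1.000, H 1.000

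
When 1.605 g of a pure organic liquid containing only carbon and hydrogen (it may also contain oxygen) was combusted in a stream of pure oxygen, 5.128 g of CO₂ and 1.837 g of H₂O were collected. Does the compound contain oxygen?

no

mol C = 5.128 g CO₂ ÷ 44.009 g/mol = 0.11652 mol
mol H = 2 × 1.837 g H₂O ÷ 18.015 g/mol = 0.20394 mol
C and H together account for 1.6051 g — essentially the entire 1.605 g sample — so the compound contains no oxygen.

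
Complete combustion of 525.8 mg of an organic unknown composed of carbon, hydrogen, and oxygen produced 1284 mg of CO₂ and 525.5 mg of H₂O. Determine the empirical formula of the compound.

mol C = 1.284 g CO₂ ÷ 44.009 g/mol = 0.029176 mol
mol H = 2 × 0.5255 g H₂O ÷ 18.015 g/mol = 0.058340 mol
mass O = 0.5258 − (0.35043 + 0.058807) = 0.11656 g → mol O = 0.11656 ÷ 15.999 = 0.0072856 mol
Divide by the smallest (0.0072856 mol): C 4.005, H 8.008, O 1.000

C4H8O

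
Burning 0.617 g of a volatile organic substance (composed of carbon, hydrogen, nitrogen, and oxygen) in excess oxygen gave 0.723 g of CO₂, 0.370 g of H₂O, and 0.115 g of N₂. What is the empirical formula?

C2H5NO2

mol C = 0.723 g CO₂ ÷ 44.009 g/mol = 0.01643 mol
mol H = 2 × 0.370 g H₂O ÷ 18.015 g/mol = 0.04108 mol
mol N = 2 × 0.115 g N₂ ÷ 28.014 g/mol = 0.008210 mol
mass O = 0.617 − (0.1973 + 0.04141 + 0.1150) = 0.2633 g → mol O = 0.2633 ÷ 15.999 = 0.01646 mol
Divide by the smallest (0.008210 mol): C 2.001, H 5.003, N 1.000, O 2.004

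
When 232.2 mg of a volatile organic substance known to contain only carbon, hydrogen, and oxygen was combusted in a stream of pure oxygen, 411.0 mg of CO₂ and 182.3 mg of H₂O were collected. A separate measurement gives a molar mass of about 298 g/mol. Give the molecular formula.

C12H26O8

mol C = 0.4110 g CO₂ ÷ 44.009 g/mol = 0.0093390 mol
mol H = 2 × 0.1823 g H₂O ÷ 18.015 g/mol = 0.020239 mol
mass O = 0.2322 − (0.11217 + 0.020401) = 0.099629 g → mol O = 0.099629 ÷ 15.999 = 0.0062272 mol
Divide by the smallest (0.0062272 mol): C 1.500, H 3.250, O 1.000
Multiplying each by 4 gives whole numbers: C 6.00, H 13.00, O 4.00
Empirical formula: C6H13O4
Empirical-formula mass = 149.17 g/mol; 298 ÷ 149.17 ≈ 2, so the molecular formula is C12H26O8.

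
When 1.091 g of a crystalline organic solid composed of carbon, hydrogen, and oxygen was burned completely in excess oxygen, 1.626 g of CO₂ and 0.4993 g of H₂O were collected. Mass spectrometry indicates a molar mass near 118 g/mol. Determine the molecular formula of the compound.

C4H6O4

mol C = 1.626 g CO₂ ÷ 44.009 g/mol = 0.036947 mol
mol H = 2 × 0.4993 g H₂O ÷ 18.015 g/mol = 0.055432 mol
mass O = 1.091 − (0.44377 + 0.055875) = 0.59135 g → mol O = 0.59135 ÷ 15.999 = 0.036962 mol
Divide by the smallest (0.036947 mol): C 1.000, H 1.500, O 1.000
Multiplying each by 2 gives whole numbers: C 2.00, H 3.00, O 2.00
Empirical formula: C2H3O2
Empirical-formula mass = 59.04 g/mol; 118 ÷ 59.04 ≈ 2, so the molecular formula is C4H6O4.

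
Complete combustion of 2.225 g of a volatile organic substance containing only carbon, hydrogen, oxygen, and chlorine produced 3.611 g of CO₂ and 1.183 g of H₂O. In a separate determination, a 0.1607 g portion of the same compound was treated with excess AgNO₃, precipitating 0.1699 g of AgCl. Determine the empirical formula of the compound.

mol C = 3.611 g CO₂ ÷ 44.009 g/mol = 0.082051 mol
mol H = 2 × 1.183 g H₂O ÷ 18.015 g/mol = 0.13133 mol
From the AgCl data: mol Cl per gram of compound = (0.1699 ÷ 143.318) ÷ 0.1607 = 0.0073769 mol/g, so in the 2.225 g combustion sample mol Cl = 0.016414 mol
mass O = 2.225 − (0.98552 + 0.13239 + 0.58187) = 0.52523 g → mol O = 0.52523 ÷ 15.999 = 0.032829 mol
Divide by the smallest (0.016414 mol): C 4.999, H 8.002, Cl 1.000, O 2.000

C5H8ClO2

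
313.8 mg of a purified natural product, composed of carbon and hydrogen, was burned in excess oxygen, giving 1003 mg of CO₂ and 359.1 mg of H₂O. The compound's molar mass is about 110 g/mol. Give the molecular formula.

mol C = 1.003 g CO₂ ÷ 44.009 g/mol = 0.022791 mol
mol H = 2 × 0.3591 g H₂O ÷ 18.015 g/mol = 0.039867 mol
Divide by the smallest (0.022791 mol): C 1.000, H 1.749
Multiplying each by 4 gives whole numbers: C 4.00, H 7.00
Empirical formula: C4H7
Empirical-formula mass = 55.10 g/mol; 110 ÷ 55.10 ≈ 2, so the molecular formula is C8H14.

C8H14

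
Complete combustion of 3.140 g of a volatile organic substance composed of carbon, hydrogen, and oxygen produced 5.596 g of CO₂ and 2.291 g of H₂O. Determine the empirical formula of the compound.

C3H6O2

mol C = 5.596 g CO₂ ÷ 44.009 g/mol = 0.12716 mol
mol H = 2 × 2.291 g H₂O ÷ 18.015 g/mol = 0.25434 mol
mass O = 3.140 − (1.5273 + 0.25638) = 1.3564 g → mol O = 1.3564 ÷ 15.999 = 0.084777 mol
Divide by the smallest (0.084777 mol): C 1.500, H 3.000, O 1.000
Multiplying each by 2 gives whole numbers: C 3.00, H 6.00, O 2.00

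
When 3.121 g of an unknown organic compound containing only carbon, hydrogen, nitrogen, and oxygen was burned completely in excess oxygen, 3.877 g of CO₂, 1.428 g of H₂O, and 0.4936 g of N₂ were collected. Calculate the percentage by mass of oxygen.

45.16%

mol C = 3.877 g CO₂ ÷ 44.009 g/mol = 0.088096 mol
mol H = 2 × 1.428 g H₂O ÷ 18.015 g/mol = 0.15853 mol
mol N = 2 × 0.4936 g N₂ ÷ 28.014 g/mol = 0.035240 mol
mass O = 3.121 − (1.0581 + 0.15980 + 0.49360) = 1.4095 g → mol O = 1.4095 ÷ 15.999 = 0.088098 mol
mass % O = 1.4095 g ÷ 3.121 g × 100%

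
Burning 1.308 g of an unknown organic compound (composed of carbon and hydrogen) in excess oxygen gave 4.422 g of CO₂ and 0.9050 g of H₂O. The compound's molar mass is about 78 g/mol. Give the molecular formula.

mol C = 4.422 g CO₂ ÷ 44.009 g/mol = 0.10048 mol
mol H = 2 × 0.9050 g H₂O ÷ 18.015 g/mol = 0.10047 mol
Divide by the smallest (0.10047 mol): C 1.000, H 1.000
Empirical formula: CH
Empirical-formula mass = 13.02 g/mol; 78 ÷ 13.02 ≈ 6, so the molecular formula is C6H6.

C6H6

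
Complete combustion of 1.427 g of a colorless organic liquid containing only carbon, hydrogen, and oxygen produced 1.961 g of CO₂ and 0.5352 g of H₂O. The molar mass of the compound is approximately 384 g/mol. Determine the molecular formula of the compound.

mol C = 1.961 g CO₂ ÷ 44.009 g/mol = 0.044559 mol
mol H = 2 × 0.5352 g H₂O ÷ 18.015 g/mol = 0.059417 mol
mass O = 1.427 − (0.53520 + 0.059892) = 0.83191 g → mol O = 0.83191 ÷ 15.999 = 0.051998 mol
Divide by the smallest (0.044559 mol): C 1.000, H 1.333, O 1.167
Multiplying each by 6 gives whole numbers: C 6.00, H 8.00, O 7.00
Empirical formula: C6H8O7
Empirical-formula mass = 192.12 g/mol; 384 ÷ 192.12 ≈ 2, so the molecular formula is C12H16O14.

C12H16O14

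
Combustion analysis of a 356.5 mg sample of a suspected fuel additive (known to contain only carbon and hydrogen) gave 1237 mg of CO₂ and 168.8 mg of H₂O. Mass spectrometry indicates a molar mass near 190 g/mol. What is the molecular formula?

mol C = 1.237 g CO₂ ÷ 44.009 g/mol = 0.028108 mol
mol H = 2 × 0.1688 g H₂O ÷ 18.015 g/mol = 0.018740 mol
Divide by the smallest (0.018740 mol): C 1.500, H 1.000
Multiplying each by 2 gives whole numbers: C 3.00, H 2.00
Empirical formula: C3H2
Empirical-formula mass = 38.05 g/mol; 190 ÷ 38.05 ≈ 5, so the molecular formula is C15H10.

C15H10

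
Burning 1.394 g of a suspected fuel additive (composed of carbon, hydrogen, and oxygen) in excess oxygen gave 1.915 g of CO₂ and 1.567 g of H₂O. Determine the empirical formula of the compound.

mol C = 1.915 g CO₂ ÷ 44.009 g/mol = 0.043514 mol
mol H = 2 × 1.567 g H₂O ÷ 18.015 g/mol = 0.17397 mol
mass O = 1.394 − (0.52264 + 0.17536) = 0.69600 g → mol O = 0.69600 ÷ 15.999 = 0.043503 mol
Divide by the smallest (0.043503 mol): C 1.000, H 3.999, O 1.000

CH4O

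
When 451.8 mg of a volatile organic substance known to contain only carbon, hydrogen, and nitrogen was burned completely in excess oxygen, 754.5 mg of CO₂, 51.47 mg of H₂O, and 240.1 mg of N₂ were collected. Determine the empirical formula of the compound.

C3HN3

mol C = 0.7545 g CO₂ ÷ 44.009 g/mol = 0.017144 mol
mol H = 2 × 0.05147 g H₂O ÷ 18.015 g/mol = 0.0057141 mol
mol N = 2 × 0.2401 g N₂ ÷ 28.014 g/mol = 0.017141 mol
Divide by the smallest (0.0057141 mol): C 3.000, H 1.000, N 3.000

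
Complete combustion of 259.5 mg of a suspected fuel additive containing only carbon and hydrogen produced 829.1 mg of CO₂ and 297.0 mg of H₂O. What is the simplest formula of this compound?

mol C = 0.8291 g CO₂ ÷ 44.009 g/mol = 0.018839 mol
mol H = 2 × 0.2970 g H₂O ÷ 18.015 g/mol = 0.032973 mol
Divide by the smallest (0.018839 mol): C 1.000, H 1.750
Multiplying each by 4 gives whole numbers: C 4.00, H 7.00

C4H7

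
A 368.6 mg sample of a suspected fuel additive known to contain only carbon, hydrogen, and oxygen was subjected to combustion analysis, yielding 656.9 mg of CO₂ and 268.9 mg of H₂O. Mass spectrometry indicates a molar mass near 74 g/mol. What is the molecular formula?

mol C = 0.6569 g CO₂ ÷ 44.009 g/mol = 0.014926 mol
mol H = 2 × 0.2689 g H₂O ÷ 18.015 g/mol = 0.029853 mol
mass O = 0.3686 − (0.17928 + 0.030092) = 0.15923 g → mol O = 0.15923 ÷ 15.999 = 0.0099523 mol
Divide by the smallest (0.0099523 mol): C 1.500, H 3.000, O 1.000
Multiplying each by 2 gives whole numbers: C 3.00, H 6.00, O 2.00
Empirical formula: C3H6O2
Empirical-formula mass = 74.08 g/mol; 74 ÷ 74.08 ≈ 1, so the molecular formula is C3H6O2.

C3H6O2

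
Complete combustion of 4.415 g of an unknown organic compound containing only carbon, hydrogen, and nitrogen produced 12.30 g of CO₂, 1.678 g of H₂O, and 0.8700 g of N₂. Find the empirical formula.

C9H6N2

mol C = 12.30 g CO₂ ÷ 44.009 g/mol = 0.27949 mol
mol H = 2 × 1.678 g H₂O ÷ 18.015 g/mol = 0.18629 mol
mol N = 2 × 0.8700 g N₂ ÷ 28.014 g/mol = 0.062112 mol
Divide by the smallest (0.062112 mol): C 4.500, H 2.999, N 1.000
Multiplying each by 2 gives whole numbers: C 9.00, H 6.00, N 2.00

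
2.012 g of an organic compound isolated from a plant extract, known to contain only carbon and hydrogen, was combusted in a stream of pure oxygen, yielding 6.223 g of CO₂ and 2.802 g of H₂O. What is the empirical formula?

C5H11

mol C = 6.223 g CO₂ ÷ 44.009 g/mol = 0.14140 mol
mol H = 2 × 2.802 g H₂O ÷ 18.015 g/mol = 0.31107 mol
Divide by the smallest (0.14140 mol): C 1.000, H 2.200
Multiplying each by 5 gives whole numbers: C 5.00, H 11.00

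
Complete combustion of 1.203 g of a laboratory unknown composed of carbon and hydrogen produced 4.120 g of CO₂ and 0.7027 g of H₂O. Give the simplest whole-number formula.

mol C = 4.120 g CO₂ ÷ 44.009 g/mol = 0.093617 mol
mol H = 2 × 0.7027 g H₂O ÷ 18.015 g/mol = 0.078013 mol
Divide by the smallest (0.078013 mol): C 1.200, H 1.000
Multiplying each by 5 gives whole numbers: C 6.00, H 5.00

C6H5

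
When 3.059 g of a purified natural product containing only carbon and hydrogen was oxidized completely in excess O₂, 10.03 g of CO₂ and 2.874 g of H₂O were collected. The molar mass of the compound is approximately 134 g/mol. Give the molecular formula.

mol C = 10.03 g CO₂ ÷ 44.009 g/mol = 0.22791 mol
mol H = 2 × 2.874 g H₂O ÷ 18.015 g/mol = 0.31907 mol
Divide by the smallest (0.22791 mol): C 1.000, H 1.400
Multiplying each by 5 gives whole numbers: C 5.00, H 7.00
Empirical formula: C5H7
Empirical-formula mass = 67.11 g/mol; 134 ÷ 67.11 ≈ 2, so the molecular formula is C10H14.

C10H14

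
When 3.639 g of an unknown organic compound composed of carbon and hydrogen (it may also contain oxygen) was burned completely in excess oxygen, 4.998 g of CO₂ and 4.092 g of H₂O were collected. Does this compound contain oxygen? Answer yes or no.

mol C = 4.998 g CO₂ ÷ 44.009 g/mol = 0.11357 mol
mol H = 2 × 4.092 g H₂O ÷ 18.015 g/mol = 0.45429 mol
C and H account for only 1.8220 g of the 3.639 g sample; the remaining 1.8170 g must be oxygen.

yes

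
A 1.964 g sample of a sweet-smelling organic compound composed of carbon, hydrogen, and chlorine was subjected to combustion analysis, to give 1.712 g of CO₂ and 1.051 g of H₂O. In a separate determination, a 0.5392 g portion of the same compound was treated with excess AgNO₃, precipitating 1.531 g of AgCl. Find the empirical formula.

CH3Cl

mol C = 1.712 g CO₂ ÷ 44.009 g/mol = 0.038901 mol
mol H = 2 × 1.051 g H₂O ÷ 18.015 g/mol = 0.11668 mol
From the AgCl data: mol Cl per gram of compound = (1.531 ÷ 143.318) ÷ 0.5392 = 0.019812 mol/g, so in the 1.964 g combustion sample mol Cl = 0.038910 mol
Divide by the smallest (0.038901 mol): C 1.000, H 2.999, Cl 1.000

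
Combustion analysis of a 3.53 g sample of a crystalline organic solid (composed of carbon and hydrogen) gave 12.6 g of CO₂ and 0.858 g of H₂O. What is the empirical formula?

C3H

mol C = 12.6 g CO₂ ÷ 44.009 g/mol = 0.2863 mol
mol H = 2 × 0.858 g H₂O ÷ 18.015 g/mol = 0.09525 mol
Divide by the smallest (0.09525 mol): C 3.006, H 1.000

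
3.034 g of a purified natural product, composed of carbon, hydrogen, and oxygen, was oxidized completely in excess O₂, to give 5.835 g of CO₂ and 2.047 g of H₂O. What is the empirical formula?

C7H12O4

mol C = 5.835 g CO₂ ÷ 44.009 g/mol = 0.13259 mol
mol H = 2 × 2.047 g H₂O ÷ 18.015 g/mol = 0.22726 mol
mass O = 3.034 − (1.5925 + 0.22907) = 1.2124 g → mol O = 1.2124 ÷ 15.999 = 0.075782 mol
Divide by the smallest (0.075782 mol): C 1.750, H 2.999, O 1.000
Multiplying each by 4 gives whole numbers: C 7.00, H 12.00, O 4.00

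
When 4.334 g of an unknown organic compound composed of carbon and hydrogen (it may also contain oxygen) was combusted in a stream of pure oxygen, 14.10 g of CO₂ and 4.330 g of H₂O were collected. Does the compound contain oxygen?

mol C = 14.10 g CO₂ ÷ 44.009 g/mol = 0.32039 mol
mol H = 2 × 4.330 g H₂O ÷ 18.015 g/mol = 0.48071 mol
C and H together account for 4.3327 g — essentially the entire 4.334 g sample — so the compound contains no oxygen.

no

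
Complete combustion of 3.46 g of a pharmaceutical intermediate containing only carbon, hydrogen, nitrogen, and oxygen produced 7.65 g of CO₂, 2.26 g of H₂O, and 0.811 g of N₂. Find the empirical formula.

C9H13N3O

mol C = 7.65 g CO₂ ÷ 44.009 g/mol = 0.1738 mol
mol H = 2 × 2.26 g H₂O ÷ 18.015 g/mol = 0.2509 mol
mol N = 2 × 0.811 g N₂ ÷ 28.014 g/mol = 0.05790 mol
mass O = 3.46 − (2.088 + 0.2529 + 0.8110) = 0.3082 g → mol O = 0.3082 ÷ 15.999 = 0.01927 mol
Divide by the smallest (0.01927 mol): C 9.022, H 13.023, N 3.005, O 1.000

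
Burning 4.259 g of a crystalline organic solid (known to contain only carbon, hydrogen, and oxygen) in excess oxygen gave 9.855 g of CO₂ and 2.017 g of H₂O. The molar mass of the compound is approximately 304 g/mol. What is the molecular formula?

mol C = 9.855 g CO₂ ÷ 44.009 g/mol = 0.22393 mol
mol H = 2 × 2.017 g H₂O ÷ 18.015 g/mol = 0.22392 mol
mass O = 4.259 − (2.6896 + 0.22572) = 1.3436 g → mol O = 1.3436 ÷ 15.999 = 0.083983 mol
Divide by the smallest (0.083983 mol): C 2.666, H 2.666, O 1.000
Multiplying each by 3 gives whole numbers: C 8.00, H 8.00, O 3.00
Empirical formula: C8H8O3
Empirical-formula mass = 152.15 g/mol; 304 ÷ 152.15 ≈ 2, so the molecular formula is C16H16O6.

C16H16O6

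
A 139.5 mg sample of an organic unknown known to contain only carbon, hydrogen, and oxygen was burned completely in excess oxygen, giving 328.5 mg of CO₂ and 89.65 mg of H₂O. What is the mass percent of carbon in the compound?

mol C = 0.3285 g CO₂ ÷ 44.009 g/mol = 0.0074644 mol
mol H = 2 × 0.08965 g H₂O ÷ 18.015 g/mol = 0.0099528 mol
mass O = 0.1395 − (0.089655 + 0.010032) = 0.039813 g → mol O = 0.039813 ÷ 15.999 = 0.0024885 mol
mass % C = 0.089655 g ÷ 0.1395 g × 100%

64.27%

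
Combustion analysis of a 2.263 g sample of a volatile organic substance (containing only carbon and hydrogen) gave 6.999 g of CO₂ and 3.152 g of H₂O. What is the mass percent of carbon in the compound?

84.41%

mol C = 6.999 g CO₂ ÷ 44.009 g/mol = 0.15904 mol
mol H = 2 × 3.152 g H₂O ÷ 18.015 g/mol = 0.34993 mol
mass % C = 1.9102 g ÷ 2.263 g × 100%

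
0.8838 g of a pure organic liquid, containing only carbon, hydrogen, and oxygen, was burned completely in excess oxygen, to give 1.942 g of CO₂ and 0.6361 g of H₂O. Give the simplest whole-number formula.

mol C = 1.942 g CO₂ ÷ 44.009 g/mol = 0.044127 mol
mol H = 2 × 0.6361 g H₂O ÷ 18.015 g/mol = 0.070619 mol
mass O = 0.8838 − (0.53001 + 0.071184) = 0.28260 g → mol O = 0.28260 ÷ 15.999 = 0.017664 mol
Divide by the smallest (0.017664 mol): C 2.498, H 3.998, O 1.000
Multiplying each by 2 gives whole numbers: C 5.00, H 8.00, O 2.00

C5H8O2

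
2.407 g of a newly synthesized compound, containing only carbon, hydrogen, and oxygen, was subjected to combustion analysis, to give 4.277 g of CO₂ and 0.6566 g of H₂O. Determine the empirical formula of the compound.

mol C = 4.277 g CO₂ ÷ 44.009 g/mol = 0.097185 mol
mol H = 2 × 0.6566 g H₂O ÷ 18.015 g/mol = 0.072895 mol
mass O = 2.407 − (1.1673 + 0.073478) = 1.1662 g → mol O = 1.1662 ÷ 15.999 = 0.072894 mol
Divide by the smallest (0.072894 mol): C 1.333, H 1.000, O 1.000
Multiplying each by 3 gives whole numbers: C 4.00, H 3.00, O 3.00

C4H3O3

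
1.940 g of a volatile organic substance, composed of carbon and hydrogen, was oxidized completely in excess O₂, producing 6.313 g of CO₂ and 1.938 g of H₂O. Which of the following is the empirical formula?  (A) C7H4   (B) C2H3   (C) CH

(B) C2H3

mol C = 6.313 g CO₂ ÷ 44.009 g/mol = 0.14345 mol
mol H = 2 × 1.938 g H₂O ÷ 18.015 g/mol = 0.21515 mol
Divide by the smallest (0.14345 mol): C 1.000, H 1.500
Multiplying each by 2 gives whole numbers: C 2.00, H 3.00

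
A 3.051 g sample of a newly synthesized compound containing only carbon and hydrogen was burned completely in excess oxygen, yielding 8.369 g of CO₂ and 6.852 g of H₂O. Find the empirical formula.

mol C = 8.369 g CO₂ ÷ 44.009 g/mol = 0.19017 mol
mol H = 2 × 6.852 g H₂O ÷ 18.015 g/mol = 0.76070 mol
Divide by the smallest (0.19017 mol): C 1.000, H 4.000

CH4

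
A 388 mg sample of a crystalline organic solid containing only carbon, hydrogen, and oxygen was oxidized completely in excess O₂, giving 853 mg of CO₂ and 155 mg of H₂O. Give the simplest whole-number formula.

mol C = 0.853 g CO₂ ÷ 44.009 g/mol = 0.01938 mol
mol H = 2 × 0.155 g H₂O ÷ 18.015 g/mol = 0.01721 mol
mass O = 0.388 − (0.2328 + 0.01735) = 0.1379 g → mol O = 0.1379 ÷ 15.999 = 0.008616 mol
Divide by the smallest (0.008616 mol): C 2.249, H 1.997, O 1.000
Multiplying each by 4 gives whole numbers: C 9.00, H 7.99, O 4.00

C9H8O4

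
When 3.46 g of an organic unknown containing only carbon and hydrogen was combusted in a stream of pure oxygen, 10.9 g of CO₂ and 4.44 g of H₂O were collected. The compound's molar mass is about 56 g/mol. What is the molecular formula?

mol C = 10.9 g CO₂ ÷ 44.009 g/mol = 0.2477 mol
mol H = 2 × 4.44 g H₂O ÷ 18.015 g/mol = 0.4929 mol
Divide by the smallest (0.2477 mol): C 1.000, H 1.990
Empirical formula: CH2
Empirical-formula mass = 14.03 g/mol; 56 ÷ 14.03 ≈ 4, so the molecular formula is C4H8.

C4H8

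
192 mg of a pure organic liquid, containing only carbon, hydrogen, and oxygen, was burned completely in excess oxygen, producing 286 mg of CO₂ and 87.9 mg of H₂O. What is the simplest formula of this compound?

C2H3O2

mol C = 0.286 g CO₂ ÷ 44.009 g/mol = 0.006499 mol
mol H = 2 × 0.0879 g H₂O ÷ 18.015 g/mol = 0.009759 mol
mass O = 0.192 − (0.07806 + 0.009837) = 0.1041 g → mol O = 0.1041 ÷ 15.999 = 0.006507 mol
Divide by the smallest (0.006499 mol): C 1.000, H 1.502, O 1.001
Multiplying each by 2 gives whole numbers: C 2.00, H 3.00, O 2.00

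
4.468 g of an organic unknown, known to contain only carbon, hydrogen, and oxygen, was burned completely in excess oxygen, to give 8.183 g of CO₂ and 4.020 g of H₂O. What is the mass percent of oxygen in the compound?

mol C = 8.183 g CO₂ ÷ 44.009 g/mol = 0.18594 mol
mol H = 2 × 4.020 g H₂O ÷ 18.015 g/mol = 0.44629 mol
mass O = 4.468 − (2.2333 + 0.44987) = 1.7848 g → mol O = 1.7848 ÷ 15.999 = 0.11156 mol
mass % O = 1.7848 g ÷ 4.468 g × 100%

39.95%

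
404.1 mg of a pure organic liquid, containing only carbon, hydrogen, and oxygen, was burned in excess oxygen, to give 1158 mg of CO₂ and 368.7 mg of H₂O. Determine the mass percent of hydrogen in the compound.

10.21%

mol C = 1.158 g CO₂ ÷ 44.009 g/mol = 0.026313 mol
mol H = 2 × 0.3687 g H₂O ÷ 18.015 g/mol = 0.040933 mol
mass O = 0.4041 − (0.31604 + 0.041260) = 0.046797 g → mol O = 0.046797 ÷ 15.999 = 0.0029250 mol
mass % H = 0.041260 g ÷ 0.4041 g × 100%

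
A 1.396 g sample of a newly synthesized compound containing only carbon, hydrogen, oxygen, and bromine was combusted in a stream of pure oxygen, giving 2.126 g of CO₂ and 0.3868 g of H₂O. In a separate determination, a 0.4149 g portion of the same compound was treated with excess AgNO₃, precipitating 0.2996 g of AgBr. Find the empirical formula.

C9H8BrO4

mol C = 2.126 g CO₂ ÷ 44.009 g/mol = 0.048308 mol
mol H = 2 × 0.3868 g H₂O ÷ 18.015 g/mol = 0.042942 mol
From the AgBr data: mol Br per gram of compound = (0.2996 ÷ 187.772) ÷ 0.4149 = 0.0038456 mol/g, so in the 1.396 g combustion sample mol Br = 0.0053685 mol
mass O = 1.396 − (0.58023 + 0.043286 + 0.42896) = 0.34352 g → mol O = 0.34352 ÷ 15.999 = 0.021471 mol
Divide by the smallest (0.0053685 mol): C 8.998, H 7.999, Br 1.000, O 3.999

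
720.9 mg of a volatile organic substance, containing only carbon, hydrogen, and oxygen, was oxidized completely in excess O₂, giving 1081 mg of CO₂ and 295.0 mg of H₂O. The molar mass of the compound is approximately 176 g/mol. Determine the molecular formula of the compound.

C6H8O6

mol C = 1.081 g CO₂ ÷ 44.009 g/mol = 0.024563 mol
mol H = 2 × 0.2950 g H₂O ÷ 18.015 g/mol = 0.032750 mol
mass O = 0.7209 − (0.29503 + 0.033012) = 0.39286 g → mol O = 0.39286 ÷ 15.999 = 0.024555 mol
Divide by the smallest (0.024555 mol): C 1.000, H 1.334, O 1.000
Multiplying each by 3 gives whole numbers: C 3.00, H 4.00, O 3.00
Empirical formula: C3H4O3
Empirical-formula mass = 88.06 g/mol; 176 ÷ 88.06 ≈ 2, so the molecular formula is C6H8O6.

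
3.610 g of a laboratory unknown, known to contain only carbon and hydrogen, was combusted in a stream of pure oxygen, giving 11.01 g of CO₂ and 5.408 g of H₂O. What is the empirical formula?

mol C = 11.01 g CO₂ ÷ 44.009 g/mol = 0.25018 mol
mol H = 2 × 5.408 g H₂O ÷ 18.015 g/mol = 0.60039 mol
Divide by the smallest (0.25018 mol): C 1.000, H 2.400
Multiplying each by 5 gives whole numbers: C 5.00, H 12.00

C5H12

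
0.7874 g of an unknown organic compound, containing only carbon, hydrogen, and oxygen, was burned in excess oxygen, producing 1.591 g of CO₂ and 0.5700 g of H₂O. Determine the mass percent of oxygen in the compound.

mol C = 1.591 g CO₂ ÷ 44.009 g/mol = 0.036152 mol
mol H = 2 × 0.5700 g H₂O ÷ 18.015 g/mol = 0.063281 mol
mass O = 0.7874 − (0.43422 + 0.063787) = 0.28940 g → mol O = 0.28940 ÷ 15.999 = 0.018088 mol
mass % O = 0.28940 g ÷ 0.7874 g × 100%

36.75%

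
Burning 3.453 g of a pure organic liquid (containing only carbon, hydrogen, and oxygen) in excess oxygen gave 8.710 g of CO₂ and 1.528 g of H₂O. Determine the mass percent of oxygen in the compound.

mol C = 8.710 g CO₂ ÷ 44.009 g/mol = 0.19791 mol
mol H = 2 × 1.528 g H₂O ÷ 18.015 g/mol = 0.16964 mol
mass O = 3.453 − (2.3771 + 0.17099) = 0.90486 g → mol O = 0.90486 ÷ 15.999 = 0.056557 mol
mass % O = 0.90486 g ÷ 3.453 g × 100%

26.21%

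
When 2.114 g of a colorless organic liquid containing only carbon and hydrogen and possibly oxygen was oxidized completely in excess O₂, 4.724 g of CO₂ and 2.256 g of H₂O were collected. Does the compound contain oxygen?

mol C = 4.724 g CO₂ ÷ 44.009 g/mol = 0.10734 mol
mol H = 2 × 2.256 g H₂O ÷ 18.015 g/mol = 0.25046 mol
C and H account for only 1.5417 g of the 2.114 g sample; the remaining 0.57226 g must be oxygen.

yes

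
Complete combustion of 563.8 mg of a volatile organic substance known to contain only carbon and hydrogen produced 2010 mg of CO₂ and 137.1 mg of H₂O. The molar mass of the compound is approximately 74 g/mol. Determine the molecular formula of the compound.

mol C = 2.010 g CO₂ ÷ 44.009 g/mol = 0.045672 mol
mol H = 2 × 0.1371 g H₂O ÷ 18.015 g/mol = 0.015221 mol
Divide by the smallest (0.015221 mol): C 3.001, H 1.000
Empirical formula: C3H
Empirical-formula mass = 37.04 g/mol; 74 ÷ 37.04 ≈ 2, so the molecular formula is C6H2.

C6H2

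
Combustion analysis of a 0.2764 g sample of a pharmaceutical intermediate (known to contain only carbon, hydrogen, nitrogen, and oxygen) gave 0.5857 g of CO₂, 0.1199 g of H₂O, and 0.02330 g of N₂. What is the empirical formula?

mol C = 0.5857 g CO₂ ÷ 44.009 g/mol = 0.013309 mol
mol H = 2 × 0.1199 g H₂O ÷ 18.015 g/mol = 0.013311 mol
mol N = 2 × 0.02330 g N₂ ÷ 28.014 g/mol = 0.0016635 mol
mass O = 0.2764 − (0.15985 + 0.013418 + 0.023300) = 0.079832 g → mol O = 0.079832 ÷ 15.999 = 0.0049898 mol
Divide by the smallest (0.0016635 mol): C 8.001, H 8.002, N 1.000, O 3.000

C8H8NO3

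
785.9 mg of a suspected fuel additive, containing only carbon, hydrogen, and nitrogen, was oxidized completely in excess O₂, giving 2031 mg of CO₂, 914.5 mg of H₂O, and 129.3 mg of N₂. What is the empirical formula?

C5H11N

mol C = 2.031 g CO₂ ÷ 44.009 g/mol = 0.046150 mol
mol H = 2 × 0.9145 g H₂O ÷ 18.015 g/mol = 0.10153 mol
mol N = 2 × 0.1293 g N₂ ÷ 28.014 g/mol = 0.0092311 mol
Divide by the smallest (0.0092311 mol): C 4.999, H 10.998, N 1.000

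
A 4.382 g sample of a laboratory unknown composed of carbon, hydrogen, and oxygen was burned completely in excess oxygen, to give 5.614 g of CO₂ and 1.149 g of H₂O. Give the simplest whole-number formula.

mol C = 5.614 g CO₂ ÷ 44.009 g/mol = 0.12756 mol
mol H = 2 × 1.149 g H₂O ÷ 18.015 g/mol = 0.12756 mol
mass O = 4.382 − (1.5322 + 0.12858) = 2.7212 g → mol O = 2.7212 ÷ 15.999 = 0.17009 mol
Divide by the smallest (0.12756 mol): C 1.000, H 1.000, O 1.333
Multiplying each by 3 gives whole numbers: C 3.00, H 3.00, O 4.00

C3H3O4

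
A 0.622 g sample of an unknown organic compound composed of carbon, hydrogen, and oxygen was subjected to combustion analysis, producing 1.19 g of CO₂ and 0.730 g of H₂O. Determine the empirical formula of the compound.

C2H6O

mol C = 1.19 g CO₂ ÷ 44.009 g/mol = 0.02704 mol
mol H = 2 × 0.730 g H₂O ÷ 18.015 g/mol = 0.08104 mol
mass O = 0.622 − (0.3248 + 0.08169) = 0.2155 g → mol O = 0.2155 ÷ 15.999 = 0.01347 mol
Divide by the smallest (0.01347 mol): C 2.007, H 6.016, O 1.000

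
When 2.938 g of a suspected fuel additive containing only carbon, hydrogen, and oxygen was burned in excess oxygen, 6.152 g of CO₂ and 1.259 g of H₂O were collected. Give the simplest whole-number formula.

C2H2O

mol C = 6.152 g CO₂ ÷ 44.009 g/mol = 0.13979 mol
mol H = 2 × 1.259 g H₂O ÷ 18.015 g/mol = 0.13977 mol
mass O = 2.938 − (1.6790 + 0.14089) = 1.1181 g → mol O = 1.1181 ÷ 15.999 = 0.069885 mol
Divide by the smallest (0.069885 mol): C 2.000, H 2.000, O 1.000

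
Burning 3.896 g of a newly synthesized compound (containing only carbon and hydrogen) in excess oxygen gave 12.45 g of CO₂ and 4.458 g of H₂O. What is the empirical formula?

C4H7

mol C = 12.45 g CO₂ ÷ 44.009 g/mol = 0.28290 mol
mol H = 2 × 4.458 g H₂O ÷ 18.015 g/mol = 0.49492 mol
Divide by the smallest (0.28290 mol): C 1.000, H 1.749
Multiplying each by 4 gives whole numbers: C 4.00, H 7.00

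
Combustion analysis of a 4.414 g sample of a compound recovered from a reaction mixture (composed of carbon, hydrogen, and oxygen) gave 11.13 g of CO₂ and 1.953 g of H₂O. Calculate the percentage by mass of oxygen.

mol C = 11.13 g CO₂ ÷ 44.009 g/mol = 0.25290 mol
mol H = 2 × 1.953 g H₂O ÷ 18.015 g/mol = 0.21682 mol
mass O = 4.414 − (3.0376 + 0.21855) = 1.1578 g → mol O = 1.1578 ÷ 15.999 = 0.072369 mol
mass % O = 1.1578 g ÷ 4.414 g × 100%

26.23%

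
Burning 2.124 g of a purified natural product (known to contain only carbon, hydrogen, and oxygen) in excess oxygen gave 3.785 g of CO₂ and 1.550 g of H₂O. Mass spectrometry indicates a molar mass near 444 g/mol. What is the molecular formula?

C18H36O12

mol C = 3.785 g CO₂ ÷ 44.009 g/mol = 0.086005 mol
mol H = 2 × 1.550 g H₂O ÷ 18.015 g/mol = 0.17208 mol
mass O = 2.124 − (1.0330 + 0.17346) = 0.91754 g → mol O = 0.91754 ÷ 15.999 = 0.057350 mol
Divide by the smallest (0.057350 mol): C 1.500, H 3.001, O 1.000
Multiplying each by 2 gives whole numbers: C 3.00, H 6.00, O 2.00
Empirical formula: C3H6O2
Empirical-formula mass = 74.08 g/mol; 444 ÷ 74.08 ≈ 6, so the molecular formula is C18H36O12.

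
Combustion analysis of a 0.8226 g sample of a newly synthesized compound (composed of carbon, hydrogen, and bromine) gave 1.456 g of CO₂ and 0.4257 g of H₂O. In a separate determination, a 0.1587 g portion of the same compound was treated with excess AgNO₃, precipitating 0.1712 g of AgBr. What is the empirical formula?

C7H10Br

mol C = 1.456 g CO₂ ÷ 44.009 g/mol = 0.033084 mol
mol H = 2 × 0.4257 g H₂O ÷ 18.015 g/mol = 0.047261 mol
From the AgBr data: mol Br per gram of compound = (0.1712 ÷ 187.772) ÷ 0.1587 = 0.0057451 mol/g, so in the 0.8226 g combustion sample mol Br = 0.0047259 mol
Divide by the smallest (0.0047259 mol): C 7.001, H 10.000, Br 1.000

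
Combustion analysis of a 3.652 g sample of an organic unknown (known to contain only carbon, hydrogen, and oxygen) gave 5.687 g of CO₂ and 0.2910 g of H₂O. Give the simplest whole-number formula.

mol C = 5.687 g CO₂ ÷ 44.009 g/mol = 0.12922 mol
mol H = 2 × 0.2910 g H₂O ÷ 18.015 g/mol = 0.032306 mol
mass O = 3.652 − (1.5521 + 0.032565) = 2.0673 g → mol O = 2.0673 ÷ 15.999 = 0.12922 mol
Divide by the smallest (0.032306 mol): C 4.000, H 1.000, O 4.000

C4HO4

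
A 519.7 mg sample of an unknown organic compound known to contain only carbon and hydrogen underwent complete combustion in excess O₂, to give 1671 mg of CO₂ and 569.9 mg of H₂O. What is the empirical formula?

C3H5

mol C = 1.671 g CO₂ ÷ 44.009 g/mol = 0.037970 mol
mol H = 2 × 0.5699 g H₂O ÷ 18.015 g/mol = 0.063269 mol
Divide by the smallest (0.037970 mol): C 1.000, H 1.666
Multiplying each by 3 gives whole numbers: C 3.00, H 5.00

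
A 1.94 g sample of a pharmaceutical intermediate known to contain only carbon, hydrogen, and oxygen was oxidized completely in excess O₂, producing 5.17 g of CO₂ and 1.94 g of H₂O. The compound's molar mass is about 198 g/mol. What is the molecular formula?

C12H22O2

mol C = 5.17 g CO₂ ÷ 44.009 g/mol = 0.1175 mol
mol H = 2 × 1.94 g H₂O ÷ 18.015 g/mol = 0.2154 mol
mass O = 1.94 − (1.411 + 0.2171) = 0.3119 g → mol O = 0.3119 ÷ 15.999 = 0.01949 mol
Divide by the smallest (0.01949 mol): C 6.026, H 11.048, O 1.000
Empirical formula: C6H11O
Empirical-formula mass = 99.15 g/mol; 198 ÷ 99.15 ≈ 2, so the molecular formula is C12H22O2.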